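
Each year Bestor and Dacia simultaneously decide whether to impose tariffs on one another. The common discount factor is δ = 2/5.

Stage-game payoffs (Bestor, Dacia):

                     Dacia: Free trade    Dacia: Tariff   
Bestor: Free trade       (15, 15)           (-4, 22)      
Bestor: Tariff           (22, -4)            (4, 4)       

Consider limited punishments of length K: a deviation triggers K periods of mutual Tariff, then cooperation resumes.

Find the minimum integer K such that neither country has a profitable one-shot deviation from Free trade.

IC: δ(1−δ^K)/(1−δ) ≥ (22−15)/(15−4) = 7/11.
With δ = 2/5: need 1 − δ^K ≥ 7/11·(1−2/5)/(2/5), i.e. δ^K ≤ 0.0455.
Since (2/5)^3 = 0.0640 and (2/5)^4 = 0.0256, the smallest such K is 4.

4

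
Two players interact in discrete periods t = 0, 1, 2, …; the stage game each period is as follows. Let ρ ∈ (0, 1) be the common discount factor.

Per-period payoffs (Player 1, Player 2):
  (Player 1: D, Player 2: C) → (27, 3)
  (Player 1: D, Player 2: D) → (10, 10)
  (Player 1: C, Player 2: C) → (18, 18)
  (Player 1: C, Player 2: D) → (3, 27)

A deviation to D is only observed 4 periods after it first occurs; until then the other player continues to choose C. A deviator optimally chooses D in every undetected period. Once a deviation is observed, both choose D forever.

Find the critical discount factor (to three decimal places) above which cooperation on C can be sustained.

Deviating for the 4 undetected periods gains 27−18 = 9 per period over cooperation, then loses 18−10 = 8 per period forever once punishment starts.
Gain: 9(1 + ρ + … + ρ^3); loss: 8·ρ^4/(1−ρ).
No profitable deviation ⇔ 9(1−ρ^4) ≤ 8·ρ^4, i.e. ρ^4 ≥ 9/(9+8) = 9/17.
Hence ρ ≥ (9/17)^(1/4) ≈ 0.853.

0.853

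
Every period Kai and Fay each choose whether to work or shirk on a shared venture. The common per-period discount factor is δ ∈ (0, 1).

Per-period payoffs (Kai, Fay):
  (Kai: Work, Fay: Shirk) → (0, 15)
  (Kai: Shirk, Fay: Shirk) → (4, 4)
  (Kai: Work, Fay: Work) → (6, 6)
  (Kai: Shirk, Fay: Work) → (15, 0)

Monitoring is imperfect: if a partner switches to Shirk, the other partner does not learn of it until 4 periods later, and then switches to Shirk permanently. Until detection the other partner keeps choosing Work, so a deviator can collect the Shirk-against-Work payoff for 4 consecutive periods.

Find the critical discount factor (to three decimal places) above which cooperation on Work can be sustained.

0.951

The best deviation is to choose Shirk for all 4 undetected periods, earning 15 each, then 4 forever once detected.
Deviation value: 15(1−δ^4)/(1−δ) + 4δ^4/(1−δ); cooperation value: 6/(1−δ).
IC: 6 ≥ 15(1−δ^4) + 4δ^4 = 15 − 11δ^4.
So δ^4 ≥ 9/11, giving δ ≥ (9/11)^(1/4) ≈ 0.951.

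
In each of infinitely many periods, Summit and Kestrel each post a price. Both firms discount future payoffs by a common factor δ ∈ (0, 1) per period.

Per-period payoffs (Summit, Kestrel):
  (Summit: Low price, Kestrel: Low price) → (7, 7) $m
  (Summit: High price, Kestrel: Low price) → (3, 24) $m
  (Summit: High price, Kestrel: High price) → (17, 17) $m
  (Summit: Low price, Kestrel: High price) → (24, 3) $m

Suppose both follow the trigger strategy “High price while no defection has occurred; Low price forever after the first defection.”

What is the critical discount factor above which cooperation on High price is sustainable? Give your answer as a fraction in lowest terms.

17/(1−δ) ≥ 24 + 7δ/(1−δ)
17 ≥ 24 − 17δ
δ ≥ 7/17.

7/17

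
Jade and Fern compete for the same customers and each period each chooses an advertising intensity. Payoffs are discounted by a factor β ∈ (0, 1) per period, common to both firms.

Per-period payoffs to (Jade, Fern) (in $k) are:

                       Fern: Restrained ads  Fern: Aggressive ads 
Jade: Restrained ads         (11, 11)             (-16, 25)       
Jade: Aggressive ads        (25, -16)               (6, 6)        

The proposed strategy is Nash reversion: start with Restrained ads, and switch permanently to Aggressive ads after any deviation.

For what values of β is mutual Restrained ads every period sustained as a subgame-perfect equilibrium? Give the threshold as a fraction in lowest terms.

14/19

Under grim trigger the critical discount factor is (T−C)/(T−P) with T = 25, C = 11, P = 6.
β* = (25−11)/(25−6) = 14/19.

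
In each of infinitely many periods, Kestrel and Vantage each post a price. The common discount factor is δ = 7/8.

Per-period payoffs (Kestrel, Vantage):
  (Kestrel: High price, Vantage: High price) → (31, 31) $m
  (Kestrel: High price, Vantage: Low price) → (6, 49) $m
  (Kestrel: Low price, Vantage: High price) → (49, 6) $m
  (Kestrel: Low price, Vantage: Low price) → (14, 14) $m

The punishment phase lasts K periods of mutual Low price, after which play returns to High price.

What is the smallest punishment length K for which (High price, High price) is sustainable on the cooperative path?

2

IC: δ(1−δ^K)/(1−δ) ≥ (49−31)/(31−14) = 18/17.
With δ = 7/8: need 1 − δ^K ≥ 18/17·(1−7/8)/(7/8), i.e. δ^K ≤ 0.8487.
Since (7/8)^1 = 0.8750 and (7/8)^2 = 0.7656, the smallest such K is 2.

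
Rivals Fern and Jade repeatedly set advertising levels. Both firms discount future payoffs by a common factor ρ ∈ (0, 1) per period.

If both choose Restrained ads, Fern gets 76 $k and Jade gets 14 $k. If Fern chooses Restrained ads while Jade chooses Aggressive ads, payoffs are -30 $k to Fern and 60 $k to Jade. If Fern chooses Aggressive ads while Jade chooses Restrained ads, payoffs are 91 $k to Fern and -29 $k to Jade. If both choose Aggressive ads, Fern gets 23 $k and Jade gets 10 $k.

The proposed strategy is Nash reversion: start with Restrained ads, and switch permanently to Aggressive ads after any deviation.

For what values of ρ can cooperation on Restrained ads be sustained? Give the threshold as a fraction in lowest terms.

23/25

Fern's threshold: (91−76)/(91−23) = 15/68.
Jade's threshold: (60−14)/(60−10) = 23/25.
15/68 < 23/25, so Jade binds and ρ* = 23/25.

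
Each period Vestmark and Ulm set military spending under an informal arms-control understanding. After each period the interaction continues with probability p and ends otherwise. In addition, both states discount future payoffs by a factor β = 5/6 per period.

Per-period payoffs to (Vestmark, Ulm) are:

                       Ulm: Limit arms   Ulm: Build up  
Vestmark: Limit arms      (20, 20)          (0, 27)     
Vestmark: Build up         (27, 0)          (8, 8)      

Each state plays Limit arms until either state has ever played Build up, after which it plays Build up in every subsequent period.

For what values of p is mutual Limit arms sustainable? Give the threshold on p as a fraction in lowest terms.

42/95

With continuation probability p and discount β, the effective per-period discount factor is βp.
Grim-trigger IC: βp ≥ (27−20)/(27−8) = 7/19.
So p ≥ (7/19)/(5/6) = 42/95.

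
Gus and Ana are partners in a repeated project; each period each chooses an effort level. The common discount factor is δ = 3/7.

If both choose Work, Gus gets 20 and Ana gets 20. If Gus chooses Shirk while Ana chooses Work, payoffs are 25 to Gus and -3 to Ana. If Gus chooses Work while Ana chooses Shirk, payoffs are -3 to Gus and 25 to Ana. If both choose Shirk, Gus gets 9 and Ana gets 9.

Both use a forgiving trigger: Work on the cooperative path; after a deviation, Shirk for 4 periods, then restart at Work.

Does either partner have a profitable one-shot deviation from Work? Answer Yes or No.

A one-shot deviation gives 25 now, then 9 for 4 periods, then back to 20.
Gain from deviating: (25−20) today; loss: (20−9) in each of the next 4 periods.
No-deviation condition: (20−9)(δ+…+δ^4) ≥ 25−20, i.e. δ+…+δ^4 ≥ 5/11.
At δ = 3/7: δ+…+δ^4 = 0.7247 ≥ 0.4545.
So cooperation is sustainable.

No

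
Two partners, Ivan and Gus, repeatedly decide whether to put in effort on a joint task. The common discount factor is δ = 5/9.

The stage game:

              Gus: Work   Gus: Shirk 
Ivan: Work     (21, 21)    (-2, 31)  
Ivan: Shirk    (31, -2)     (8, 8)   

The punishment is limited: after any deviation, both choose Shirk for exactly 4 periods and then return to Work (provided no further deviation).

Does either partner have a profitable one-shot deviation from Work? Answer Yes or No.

No

Comparing payoff streams over the 5 periods until play realigns: cooperate → 21(1+δ+…+δ^4); deviate → 31 + 8(δ+…+δ^4).
Cooperation is sustained iff (21−8)(δ+…+δ^4) ≥ 31−21.
δ+…+δ^4 = 5/9·(1−(5/9)^4)/(1−5/9) = 1.1309, and (31−21)/(21−8) = 0.7692.
1.1309 ≥ 0.7692, so cooperation is sustainable.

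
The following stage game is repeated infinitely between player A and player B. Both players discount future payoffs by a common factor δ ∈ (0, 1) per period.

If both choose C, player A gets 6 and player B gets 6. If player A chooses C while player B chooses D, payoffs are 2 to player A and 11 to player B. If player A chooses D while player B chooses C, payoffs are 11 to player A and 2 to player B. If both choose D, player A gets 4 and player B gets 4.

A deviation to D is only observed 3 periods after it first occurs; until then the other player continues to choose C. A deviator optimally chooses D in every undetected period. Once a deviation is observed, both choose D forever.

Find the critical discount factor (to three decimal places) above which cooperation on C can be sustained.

Deviating for the 3 undetected periods gains 11−6 = 5 per period over cooperation, then loses 6−4 = 2 per period forever once punishment starts.
Gain: 5(1 + δ + … + δ^2); loss: 2·δ^3/(1−δ).
No profitable deviation ⇔ 5(1−δ^3) ≤ 2·δ^3, i.e. δ^3 ≥ 5/(5+2) = 5/7.
Hence δ ≥ (5/7)^(1/3) ≈ 0.894.

0.894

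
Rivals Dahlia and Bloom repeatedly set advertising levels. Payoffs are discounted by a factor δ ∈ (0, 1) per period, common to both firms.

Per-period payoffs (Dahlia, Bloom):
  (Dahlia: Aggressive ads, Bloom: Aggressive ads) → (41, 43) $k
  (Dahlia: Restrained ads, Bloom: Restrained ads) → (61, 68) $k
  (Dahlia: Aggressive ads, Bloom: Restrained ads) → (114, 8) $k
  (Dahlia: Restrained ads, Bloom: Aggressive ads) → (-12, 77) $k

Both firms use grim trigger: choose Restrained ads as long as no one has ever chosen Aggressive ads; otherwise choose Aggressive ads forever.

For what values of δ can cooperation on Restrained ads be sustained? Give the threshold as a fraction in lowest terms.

53/73

Dahlia's threshold: (114−61)/(114−41) = 53/73.
Bloom's threshold: (77−68)/(77−43) = 9/34.
53/73 > 9/34, so Dahlia binds and δ* = 53/73.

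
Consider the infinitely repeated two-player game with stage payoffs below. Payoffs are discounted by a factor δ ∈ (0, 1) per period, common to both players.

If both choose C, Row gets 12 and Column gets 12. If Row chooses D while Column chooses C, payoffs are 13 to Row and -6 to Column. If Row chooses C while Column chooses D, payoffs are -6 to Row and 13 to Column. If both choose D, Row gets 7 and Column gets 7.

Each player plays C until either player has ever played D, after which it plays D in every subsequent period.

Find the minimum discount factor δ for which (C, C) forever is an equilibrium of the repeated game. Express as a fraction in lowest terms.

One-period gain from deviating is 13 − 12 = 1. The loss is 12 − 7 = 5 in every subsequent period, with present value 5·δ/(1−δ).
Deviation is unprofitable when 5·δ/(1−δ) ≥ 1, i.e. δ/(1−δ) ≥ 1/5.
Equivalently δ ≥ 1/(1+5) = 1/6.

1/6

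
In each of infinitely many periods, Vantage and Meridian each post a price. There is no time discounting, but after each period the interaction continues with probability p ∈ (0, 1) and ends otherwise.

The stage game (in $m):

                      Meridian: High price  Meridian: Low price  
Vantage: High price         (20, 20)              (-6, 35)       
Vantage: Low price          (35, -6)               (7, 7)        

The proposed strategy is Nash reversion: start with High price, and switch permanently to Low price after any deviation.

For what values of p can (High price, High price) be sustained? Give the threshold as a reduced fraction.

Expected cooperation value is 20 + p·20 + p²·20 + … = 20/(1−p); deviation gives 35 + p·7/(1−p).
20 ≥ 35(1−p) + 7p ⇒ 28p ≥ 15 ⇒ p ≥ 15/28.

15/28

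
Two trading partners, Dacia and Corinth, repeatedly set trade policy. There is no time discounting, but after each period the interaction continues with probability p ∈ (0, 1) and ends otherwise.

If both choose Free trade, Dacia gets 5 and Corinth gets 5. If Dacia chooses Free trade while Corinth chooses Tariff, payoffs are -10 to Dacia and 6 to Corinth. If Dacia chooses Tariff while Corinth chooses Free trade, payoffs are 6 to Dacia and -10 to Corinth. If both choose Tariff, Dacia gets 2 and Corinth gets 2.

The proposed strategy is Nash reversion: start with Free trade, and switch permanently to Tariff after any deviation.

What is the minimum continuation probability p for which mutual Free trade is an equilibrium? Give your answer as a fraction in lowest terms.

1/4

With no time discounting, the continuation probability p plays the role of the discount factor.
Grim-trigger IC: 5/(1−p) ≥ 6 + 2p/(1−p) ⇒ p ≥ (6−5)/(6−2) = 1/4.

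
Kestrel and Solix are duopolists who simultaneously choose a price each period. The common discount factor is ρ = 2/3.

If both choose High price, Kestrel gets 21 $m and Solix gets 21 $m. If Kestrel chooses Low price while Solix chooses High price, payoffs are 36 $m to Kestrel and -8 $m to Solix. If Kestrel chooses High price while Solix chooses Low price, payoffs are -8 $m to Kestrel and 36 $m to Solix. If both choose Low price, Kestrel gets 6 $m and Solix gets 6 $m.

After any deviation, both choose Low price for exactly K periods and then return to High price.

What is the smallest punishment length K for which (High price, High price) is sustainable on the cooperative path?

2

No profitable deviation requires (21−6)(ρ+…+ρ^K) ≥ 36−21, i.e. ρ+…+ρ^K ≥ 1 ≈ 1.0000.
With ρ = 2/3, the partial sums are K=1: 0.6667, K=2: 1.1111.
K = 2 is the first length at which the sum reaches 1.0000.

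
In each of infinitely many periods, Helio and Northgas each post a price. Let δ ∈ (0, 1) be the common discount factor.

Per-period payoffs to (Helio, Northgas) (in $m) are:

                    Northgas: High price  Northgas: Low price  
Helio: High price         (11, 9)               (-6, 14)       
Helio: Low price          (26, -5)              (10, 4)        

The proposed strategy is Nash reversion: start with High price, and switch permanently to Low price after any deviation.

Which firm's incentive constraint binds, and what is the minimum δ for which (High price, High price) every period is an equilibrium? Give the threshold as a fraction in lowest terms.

Helio's threshold: (26−11)/(26−10) = 15/16.
Northgas's threshold: (14−9)/(14−4) = 1/2.
15/16 > 1/2, so Helio binds and δ* = 15/16.

Helio; δ ≥ 15/16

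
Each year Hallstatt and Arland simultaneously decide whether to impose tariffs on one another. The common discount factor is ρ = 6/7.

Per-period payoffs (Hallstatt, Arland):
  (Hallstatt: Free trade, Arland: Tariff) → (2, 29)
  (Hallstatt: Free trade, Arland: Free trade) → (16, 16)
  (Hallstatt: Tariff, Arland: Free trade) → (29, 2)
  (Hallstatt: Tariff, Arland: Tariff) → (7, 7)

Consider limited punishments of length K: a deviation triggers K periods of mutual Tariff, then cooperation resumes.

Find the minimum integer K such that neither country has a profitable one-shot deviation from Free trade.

IC: ρ(1−ρ^K)/(1−ρ) ≥ (29−16)/(16−7) = 13/9.
With ρ = 6/7: need 1 − ρ^K ≥ 13/9·(1−6/7)/(6/7), i.e. ρ^K ≤ 0.7593.
Since (6/7)^1 = 0.8571 and (6/7)^2 = 0.7347, the smallest such K is 2.

2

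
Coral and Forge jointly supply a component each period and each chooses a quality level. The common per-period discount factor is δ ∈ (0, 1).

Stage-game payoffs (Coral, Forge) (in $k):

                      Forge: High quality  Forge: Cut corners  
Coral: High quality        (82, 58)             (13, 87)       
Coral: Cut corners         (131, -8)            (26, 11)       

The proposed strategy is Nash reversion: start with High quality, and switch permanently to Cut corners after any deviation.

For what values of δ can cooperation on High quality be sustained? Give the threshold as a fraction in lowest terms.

Coral: cooperation gives 82 each period; deviation gives 131 once then 26 forever.
  82/(1−δ) ≥ 131 + 26δ/(1−δ) ⇒ δ ≥ 49/105 = 7/15.
Forge: cooperation gives 58 each period; deviation gives 87 once then 11 forever.
  δ ≥ 29/76.
Both must hold, so the binding constraint is Coral's: δ ≥ 7/15.

7/15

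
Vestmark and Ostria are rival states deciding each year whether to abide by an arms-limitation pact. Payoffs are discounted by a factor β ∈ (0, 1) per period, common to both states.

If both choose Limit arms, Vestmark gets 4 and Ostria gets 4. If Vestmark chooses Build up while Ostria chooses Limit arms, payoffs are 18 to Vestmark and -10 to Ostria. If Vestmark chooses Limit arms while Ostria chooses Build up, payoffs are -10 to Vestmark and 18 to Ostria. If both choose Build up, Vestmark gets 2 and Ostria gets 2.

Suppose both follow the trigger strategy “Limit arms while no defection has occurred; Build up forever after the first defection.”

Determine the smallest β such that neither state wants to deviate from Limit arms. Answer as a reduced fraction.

7/8

4/(1−β) ≥ 18 + 2β/(1−β)
4 ≥ 18 − 16β
β ≥ 14/16 = 7/8.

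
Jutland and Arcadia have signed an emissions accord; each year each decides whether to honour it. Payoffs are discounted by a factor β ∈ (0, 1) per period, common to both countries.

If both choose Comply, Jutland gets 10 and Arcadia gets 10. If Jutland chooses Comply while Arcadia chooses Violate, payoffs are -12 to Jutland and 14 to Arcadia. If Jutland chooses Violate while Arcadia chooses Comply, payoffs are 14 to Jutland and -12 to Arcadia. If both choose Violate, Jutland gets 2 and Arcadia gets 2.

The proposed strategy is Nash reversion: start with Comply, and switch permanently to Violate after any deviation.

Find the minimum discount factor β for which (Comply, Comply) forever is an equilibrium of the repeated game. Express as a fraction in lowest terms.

10/(1−β) ≥ 14 + 2β/(1−β)
10 ≥ 14 − 12β
β ≥ 4/12 = 1/3.

1/3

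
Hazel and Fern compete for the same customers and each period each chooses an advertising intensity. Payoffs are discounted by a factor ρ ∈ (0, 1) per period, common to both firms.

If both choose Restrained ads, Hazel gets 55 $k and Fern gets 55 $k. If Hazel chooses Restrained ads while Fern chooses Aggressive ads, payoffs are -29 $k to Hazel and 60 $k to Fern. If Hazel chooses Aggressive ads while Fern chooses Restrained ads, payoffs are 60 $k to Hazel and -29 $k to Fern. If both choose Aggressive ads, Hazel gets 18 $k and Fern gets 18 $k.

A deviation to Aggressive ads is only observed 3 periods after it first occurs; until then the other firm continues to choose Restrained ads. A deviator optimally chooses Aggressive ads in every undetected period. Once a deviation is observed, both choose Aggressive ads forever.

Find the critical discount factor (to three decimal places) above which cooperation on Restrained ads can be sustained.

0.492

The best deviation is to choose Aggressive ads for all 3 undetected periods, earning 60 each, then 18 forever once detected.
Deviation value: 60(1−ρ^3)/(1−ρ) + 18ρ^3/(1−ρ); cooperation value: 55/(1−ρ).
IC: 55 ≥ 60(1−ρ^3) + 18ρ^3 = 60 − 42ρ^3.
So ρ^3 ≥ 5/42, giving ρ ≥ (5/42)^(1/3) ≈ 0.492.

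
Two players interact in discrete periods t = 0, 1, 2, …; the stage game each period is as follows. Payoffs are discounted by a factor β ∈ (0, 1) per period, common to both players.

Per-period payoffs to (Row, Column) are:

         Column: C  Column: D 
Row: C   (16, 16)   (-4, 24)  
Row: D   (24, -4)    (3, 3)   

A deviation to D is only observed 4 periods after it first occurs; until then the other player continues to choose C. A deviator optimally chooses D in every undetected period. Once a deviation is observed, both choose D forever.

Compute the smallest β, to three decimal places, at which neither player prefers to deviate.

Deviating for the 4 undetected periods gains 24−16 = 8 per period over cooperation, then loses 16−3 = 13 per period forever once punishment starts.
Gain: 8(1 + β + … + β^3); loss: 13·β^4/(1−β).
No profitable deviation ⇔ 8(1−β^4) ≤ 13·β^4, i.e. β^4 ≥ 8/(8+13) = 8/21.
Hence β ≥ (8/21)^(1/4) ≈ 0.786.

0.786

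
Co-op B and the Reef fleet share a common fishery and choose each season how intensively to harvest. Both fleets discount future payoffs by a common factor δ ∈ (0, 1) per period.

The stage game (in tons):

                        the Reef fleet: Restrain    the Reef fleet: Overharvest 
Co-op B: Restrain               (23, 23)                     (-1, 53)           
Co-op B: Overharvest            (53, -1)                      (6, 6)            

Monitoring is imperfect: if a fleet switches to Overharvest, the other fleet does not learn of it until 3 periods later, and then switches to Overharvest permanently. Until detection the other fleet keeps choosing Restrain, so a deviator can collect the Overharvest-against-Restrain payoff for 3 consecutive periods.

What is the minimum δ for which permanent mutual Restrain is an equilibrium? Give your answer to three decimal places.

The best deviation is to choose Overharvest for all 3 undetected periods, earning 53 each, then 6 forever once detected.
Deviation value: 53(1−δ^3)/(1−δ) + 6δ^3/(1−δ); cooperation value: 23/(1−δ).
IC: 23 ≥ 53(1−δ^3) + 6δ^3 = 53 − 47δ^3.
So δ^3 ≥ 30/47, giving δ ≥ (30/47)^(1/3) ≈ 0.861.

0.861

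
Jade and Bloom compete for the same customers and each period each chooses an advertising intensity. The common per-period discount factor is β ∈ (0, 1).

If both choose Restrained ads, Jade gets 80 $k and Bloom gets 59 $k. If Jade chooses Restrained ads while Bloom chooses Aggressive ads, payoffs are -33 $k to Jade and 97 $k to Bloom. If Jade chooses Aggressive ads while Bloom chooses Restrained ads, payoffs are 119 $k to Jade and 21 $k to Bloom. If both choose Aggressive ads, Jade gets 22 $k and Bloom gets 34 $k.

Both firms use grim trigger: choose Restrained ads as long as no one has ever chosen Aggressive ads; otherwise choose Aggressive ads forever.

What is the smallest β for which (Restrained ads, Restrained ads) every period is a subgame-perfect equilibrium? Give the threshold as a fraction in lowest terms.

38/63

For Jade: deviation gain 119−80 = 39, per-period punishment loss 80−22 = 58. IC gives β ≥ 39/97.
For Bloom: gain 38, loss 25 per period, so β ≥ 38/63.
The tighter constraint is Bloom's, so cooperation needs β ≥ 38/63.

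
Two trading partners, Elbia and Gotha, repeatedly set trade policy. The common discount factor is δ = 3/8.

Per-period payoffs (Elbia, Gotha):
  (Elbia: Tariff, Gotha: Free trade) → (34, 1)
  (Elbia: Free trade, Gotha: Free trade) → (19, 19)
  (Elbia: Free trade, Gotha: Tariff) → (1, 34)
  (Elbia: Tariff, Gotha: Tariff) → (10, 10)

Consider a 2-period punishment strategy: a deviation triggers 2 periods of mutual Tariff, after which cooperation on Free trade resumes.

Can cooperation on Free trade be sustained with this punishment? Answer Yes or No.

No

A one-shot deviation gives 34 now, then 10 for 2 periods, then back to 19.
Gain from deviating: (34−19) today; loss: (19−10) in each of the next 2 periods.
No-deviation condition: (19−10)(δ+…+δ^2) ≥ 34−19, i.e. δ+…+δ^2 ≥ 5/3.
At δ = 3/8: δ+…+δ^2 = 0.5156 < 1.6667.
So cooperation is not sustainable.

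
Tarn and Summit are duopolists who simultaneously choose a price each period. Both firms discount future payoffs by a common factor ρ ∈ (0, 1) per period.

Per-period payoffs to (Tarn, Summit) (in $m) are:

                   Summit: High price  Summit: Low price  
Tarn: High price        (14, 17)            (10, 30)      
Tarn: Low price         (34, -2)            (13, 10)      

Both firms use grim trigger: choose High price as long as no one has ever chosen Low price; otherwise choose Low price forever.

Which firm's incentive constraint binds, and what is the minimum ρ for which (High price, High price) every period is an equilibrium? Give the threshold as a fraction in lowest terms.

Tarn's threshold: (34−14)/(34−13) = 20/21.
Summit's threshold: (30−17)/(30−10) = 13/20.
20/21 > 13/20, so Tarn binds and ρ* = 20/21.

Tarn; ρ ≥ 20/21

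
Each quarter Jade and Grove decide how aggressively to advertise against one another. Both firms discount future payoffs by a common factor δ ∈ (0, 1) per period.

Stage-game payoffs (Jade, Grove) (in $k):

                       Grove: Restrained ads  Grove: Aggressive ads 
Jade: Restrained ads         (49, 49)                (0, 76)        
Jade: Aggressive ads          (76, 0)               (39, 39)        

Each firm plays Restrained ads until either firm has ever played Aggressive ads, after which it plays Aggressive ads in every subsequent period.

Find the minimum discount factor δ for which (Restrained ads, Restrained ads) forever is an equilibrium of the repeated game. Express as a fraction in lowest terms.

27/37

Under grim trigger the critical discount factor is (T−C)/(T−P) with T = 76, C = 49, P = 39.
δ* = (76−49)/(76−39) = 27/37.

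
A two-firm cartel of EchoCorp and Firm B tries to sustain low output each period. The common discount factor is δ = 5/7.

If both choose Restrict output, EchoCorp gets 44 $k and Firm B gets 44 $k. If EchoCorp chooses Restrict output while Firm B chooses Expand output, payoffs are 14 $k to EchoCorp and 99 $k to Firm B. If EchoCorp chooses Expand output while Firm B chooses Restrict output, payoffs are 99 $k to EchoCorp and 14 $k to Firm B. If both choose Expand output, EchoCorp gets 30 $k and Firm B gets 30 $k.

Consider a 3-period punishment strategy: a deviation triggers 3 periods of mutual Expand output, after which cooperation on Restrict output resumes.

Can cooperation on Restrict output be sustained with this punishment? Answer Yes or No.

No

Comparing payoff streams over the 4 periods until play realigns: cooperate → 44(1+δ+…+δ^3); deviate → 99 + 30(δ+…+δ^3).
Cooperation is sustained iff (44−30)(δ+…+δ^3) ≥ 99−44.
δ+…+δ^3 = 5/7·(1−(5/7)^3)/(1−5/7) = 1.5889, and (99−44)/(44−30) = 3.9286.
1.5889 < 3.9286, so cooperation is not sustainable.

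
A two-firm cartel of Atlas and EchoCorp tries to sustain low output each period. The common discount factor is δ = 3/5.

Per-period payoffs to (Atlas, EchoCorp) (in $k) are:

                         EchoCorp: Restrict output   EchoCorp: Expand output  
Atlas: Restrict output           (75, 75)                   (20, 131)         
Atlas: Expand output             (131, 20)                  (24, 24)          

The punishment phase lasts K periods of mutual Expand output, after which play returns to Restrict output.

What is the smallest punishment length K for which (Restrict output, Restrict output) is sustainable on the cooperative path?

3

IC: δ(1−δ^K)/(1−δ) ≥ (131−75)/(75−24) = 56/51.
With δ = 3/5: need 1 − δ^K ≥ 56/51·(1−3/5)/(3/5), i.e. δ^K ≤ 0.2680.
Since (3/5)^2 = 0.3600 and (3/5)^3 = 0.2160, the smallest such K is 3.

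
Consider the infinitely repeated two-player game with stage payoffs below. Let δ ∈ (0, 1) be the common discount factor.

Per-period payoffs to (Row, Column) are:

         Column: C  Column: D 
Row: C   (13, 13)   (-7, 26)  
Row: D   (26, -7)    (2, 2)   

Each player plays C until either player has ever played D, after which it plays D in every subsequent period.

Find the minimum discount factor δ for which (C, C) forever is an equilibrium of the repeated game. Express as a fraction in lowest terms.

13/24

One-period gain from deviating is 26 − 13 = 13. The loss is 13 − 2 = 11 in every subsequent period, with present value 11·δ/(1−δ).
Deviation is unprofitable when 11·δ/(1−δ) ≥ 13, i.e. δ/(1−δ) ≥ 13/11.
Equivalently δ ≥ 13/(13+11) = 13/24.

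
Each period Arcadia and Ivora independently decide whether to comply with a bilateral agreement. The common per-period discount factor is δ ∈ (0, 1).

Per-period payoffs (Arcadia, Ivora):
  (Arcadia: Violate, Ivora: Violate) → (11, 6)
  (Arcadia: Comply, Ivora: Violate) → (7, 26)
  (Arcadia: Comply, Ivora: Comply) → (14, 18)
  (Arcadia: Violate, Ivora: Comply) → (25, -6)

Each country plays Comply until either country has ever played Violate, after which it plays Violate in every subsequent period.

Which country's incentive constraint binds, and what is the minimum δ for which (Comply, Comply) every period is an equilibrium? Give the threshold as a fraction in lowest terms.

Arcadia; δ ≥ 11/14

For Arcadia: deviation gain 25−14 = 11, per-period punishment loss 14−11 = 3. IC gives δ ≥ 11/14.
For Ivora: gain 8, loss 12 per period, so δ ≥ 8/20 = 2/5.
The tighter constraint is Arcadia's, so cooperation needs δ ≥ 11/14.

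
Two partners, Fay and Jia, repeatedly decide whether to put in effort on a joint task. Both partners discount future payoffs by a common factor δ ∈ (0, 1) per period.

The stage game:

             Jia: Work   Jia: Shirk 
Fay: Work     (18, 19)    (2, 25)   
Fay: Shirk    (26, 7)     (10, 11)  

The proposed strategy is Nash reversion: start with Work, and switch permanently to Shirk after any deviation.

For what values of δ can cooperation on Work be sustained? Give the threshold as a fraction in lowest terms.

1/2

Fay's threshold: (26−18)/(26−10) = 1/2.
Jia's threshold: (25−19)/(25−11) = 3/7.
1/2 > 3/7, so Fay binds and δ* = 1/2.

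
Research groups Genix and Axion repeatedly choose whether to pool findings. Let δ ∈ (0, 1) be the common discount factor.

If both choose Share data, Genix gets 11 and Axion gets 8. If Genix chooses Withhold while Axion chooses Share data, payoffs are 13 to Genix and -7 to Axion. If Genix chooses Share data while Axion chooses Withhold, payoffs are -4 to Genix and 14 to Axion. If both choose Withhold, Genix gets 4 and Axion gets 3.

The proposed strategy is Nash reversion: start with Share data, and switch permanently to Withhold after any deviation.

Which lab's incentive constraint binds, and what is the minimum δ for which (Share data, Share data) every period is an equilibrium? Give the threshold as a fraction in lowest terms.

For Genix: deviation gain 13−11 = 2, per-period punishment loss 11−4 = 7. IC gives δ ≥ 2/9.
For Axion: gain 6, loss 5 per period, so δ ≥ 6/11.
The tighter constraint is Axion's, so cooperation needs δ ≥ 6/11.

Axion; δ ≥ 6/11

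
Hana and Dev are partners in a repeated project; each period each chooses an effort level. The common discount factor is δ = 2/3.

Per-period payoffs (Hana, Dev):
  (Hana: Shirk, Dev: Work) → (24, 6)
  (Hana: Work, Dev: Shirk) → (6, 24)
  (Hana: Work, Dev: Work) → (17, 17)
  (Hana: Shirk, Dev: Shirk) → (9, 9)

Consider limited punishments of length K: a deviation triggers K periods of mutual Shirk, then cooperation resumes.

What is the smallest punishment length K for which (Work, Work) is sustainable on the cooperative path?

Need Σ_{k=1}^{K} δ^k ≥ (24−17)/(17−9) = 0.8750 at δ = 2/3.
At K = 1 the sum is 0.6667 < 0.8750; at K = 2 it is 1.1111 ≥ 0.8750.
So the minimum punishment length is K = 2.

2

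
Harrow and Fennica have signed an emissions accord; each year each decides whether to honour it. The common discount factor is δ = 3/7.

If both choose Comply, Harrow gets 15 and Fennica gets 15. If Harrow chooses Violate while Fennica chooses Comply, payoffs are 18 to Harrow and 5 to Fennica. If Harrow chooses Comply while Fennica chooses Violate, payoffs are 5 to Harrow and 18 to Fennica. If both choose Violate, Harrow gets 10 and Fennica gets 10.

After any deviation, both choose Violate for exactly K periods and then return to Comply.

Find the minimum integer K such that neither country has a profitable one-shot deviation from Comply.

2

IC: δ(1−δ^K)/(1−δ) ≥ (18−15)/(15−10) = 3/5.
With δ = 3/7: need 1 − δ^K ≥ 3/5·(1−3/7)/(3/7), i.e. δ^K ≤ 0.2000.
Since (3/7)^1 = 0.4286 and (3/7)^2 = 0.1837, the smallest such K is 2.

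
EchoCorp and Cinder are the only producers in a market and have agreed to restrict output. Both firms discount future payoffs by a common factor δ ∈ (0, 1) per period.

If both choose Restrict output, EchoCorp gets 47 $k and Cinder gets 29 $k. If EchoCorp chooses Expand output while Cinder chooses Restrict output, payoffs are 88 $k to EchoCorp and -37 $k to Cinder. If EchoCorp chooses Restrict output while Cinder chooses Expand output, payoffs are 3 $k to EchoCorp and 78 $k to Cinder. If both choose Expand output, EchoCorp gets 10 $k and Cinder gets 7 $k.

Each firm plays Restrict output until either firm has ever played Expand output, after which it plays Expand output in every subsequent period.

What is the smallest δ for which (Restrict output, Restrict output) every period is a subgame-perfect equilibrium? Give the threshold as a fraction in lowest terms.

EchoCorp: cooperation gives 47 each period; deviation gives 88 once then 10 forever.
  47/(1−δ) ≥ 88 + 10δ/(1−δ) ⇒ δ ≥ 41/78.
Cinder: cooperation gives 29 each period; deviation gives 78 once then 7 forever.
  δ ≥ 49/71.
Both must hold, so the binding constraint is Cinder's: δ ≥ 49/71.

49/71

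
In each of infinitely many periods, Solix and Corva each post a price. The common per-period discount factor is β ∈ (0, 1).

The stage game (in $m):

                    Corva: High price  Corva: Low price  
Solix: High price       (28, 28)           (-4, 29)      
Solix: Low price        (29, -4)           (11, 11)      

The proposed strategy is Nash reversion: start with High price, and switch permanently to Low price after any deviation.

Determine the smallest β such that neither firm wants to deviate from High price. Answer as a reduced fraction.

1/18

One-period gain from deviating is 29 − 28 = 1. The loss is 28 − 11 = 17 in every subsequent period, with present value 17·β/(1−β).
Deviation is unprofitable when 17·β/(1−β) ≥ 1, i.e. β/(1−β) ≥ 1/17.
Equivalently β ≥ 1/(1+17) = 1/18.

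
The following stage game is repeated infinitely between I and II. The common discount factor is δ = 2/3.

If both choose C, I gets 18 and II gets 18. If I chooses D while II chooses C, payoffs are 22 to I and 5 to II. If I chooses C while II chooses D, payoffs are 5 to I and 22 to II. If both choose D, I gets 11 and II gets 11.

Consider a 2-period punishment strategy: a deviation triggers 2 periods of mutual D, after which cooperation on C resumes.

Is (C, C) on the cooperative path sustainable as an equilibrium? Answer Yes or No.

Yes

A one-shot deviation gives 22 now, then 11 for 2 periods, then back to 18.
Gain from deviating: (22−18) today; loss: (18−11) in each of the next 2 periods.
No-deviation condition: (18−11)(δ+…+δ^2) ≥ 22−18, i.e. δ+…+δ^2 ≥ 4/7.
At δ = 2/3: δ+…+δ^2 = 1.1111 ≥ 0.5714.
So cooperation is sustainable.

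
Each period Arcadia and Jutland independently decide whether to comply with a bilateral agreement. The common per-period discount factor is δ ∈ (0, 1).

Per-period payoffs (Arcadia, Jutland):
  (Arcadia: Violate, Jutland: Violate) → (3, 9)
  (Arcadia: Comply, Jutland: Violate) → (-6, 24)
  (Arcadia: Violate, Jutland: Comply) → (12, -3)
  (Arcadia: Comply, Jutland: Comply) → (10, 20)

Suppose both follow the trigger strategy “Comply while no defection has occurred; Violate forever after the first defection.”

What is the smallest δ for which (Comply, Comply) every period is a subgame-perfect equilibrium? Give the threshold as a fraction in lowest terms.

4/15

Arcadia's threshold: (12−10)/(12−3) = 2/9.
Jutland's threshold: (24−20)/(24−9) = 4/15.
2/9 < 4/15, so Jutland binds and δ* = 4/15.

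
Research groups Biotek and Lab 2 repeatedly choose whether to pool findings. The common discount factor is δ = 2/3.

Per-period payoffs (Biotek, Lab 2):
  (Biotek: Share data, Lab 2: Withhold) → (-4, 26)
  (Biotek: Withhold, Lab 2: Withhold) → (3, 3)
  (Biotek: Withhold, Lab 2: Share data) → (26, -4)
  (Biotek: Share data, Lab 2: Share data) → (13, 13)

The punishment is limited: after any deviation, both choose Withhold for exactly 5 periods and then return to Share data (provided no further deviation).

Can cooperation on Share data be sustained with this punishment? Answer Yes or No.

A one-shot deviation gives 26 now, then 3 for 5 periods, then back to 13.
Gain from deviating: (26−13) today; loss: (13−3) in each of the next 5 periods.
No-deviation condition: (13−3)(δ+…+δ^5) ≥ 26−13, i.e. δ+…+δ^5 ≥ 13/10.
At δ = 2/3: δ+…+δ^5 = 1.7366 ≥ 1.3000.
So cooperation is sustainable.

Yes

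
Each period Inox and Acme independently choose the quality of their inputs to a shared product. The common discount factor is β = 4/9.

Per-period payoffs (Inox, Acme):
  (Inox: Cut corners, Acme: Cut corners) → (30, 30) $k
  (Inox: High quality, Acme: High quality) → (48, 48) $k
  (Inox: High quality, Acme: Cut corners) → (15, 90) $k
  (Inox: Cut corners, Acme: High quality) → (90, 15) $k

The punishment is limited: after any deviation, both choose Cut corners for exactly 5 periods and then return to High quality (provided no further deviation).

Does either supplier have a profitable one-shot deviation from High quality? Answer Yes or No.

Yes

A one-shot deviation gives 90 now, then 30 for 5 periods, then back to 48.
Gain from deviating: (90−48) today; loss: (48−30) in each of the next 5 periods.
No-deviation condition: (48−30)(β+…+β^5) ≥ 90−48, i.e. β+…+β^5 ≥ 7/3.
At β = 4/9: β+…+β^5 = 0.7861 < 2.3333.
So cooperation is not sustainable.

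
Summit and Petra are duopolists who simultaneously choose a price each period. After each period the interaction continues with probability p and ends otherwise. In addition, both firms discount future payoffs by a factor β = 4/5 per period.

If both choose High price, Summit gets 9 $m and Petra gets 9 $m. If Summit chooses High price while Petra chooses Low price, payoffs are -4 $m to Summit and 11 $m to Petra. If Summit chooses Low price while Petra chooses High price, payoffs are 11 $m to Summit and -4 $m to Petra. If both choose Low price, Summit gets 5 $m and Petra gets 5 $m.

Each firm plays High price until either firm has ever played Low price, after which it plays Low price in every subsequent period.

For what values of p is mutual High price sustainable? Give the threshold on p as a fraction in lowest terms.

5/12

Expected continuation weight on next period's payoff is β·p = 4/5·p, which plays the role of the discount factor.
Cooperation requires 4/5·p ≥ (11−9)/(11−5) = 1/3, hence p ≥ 5/12.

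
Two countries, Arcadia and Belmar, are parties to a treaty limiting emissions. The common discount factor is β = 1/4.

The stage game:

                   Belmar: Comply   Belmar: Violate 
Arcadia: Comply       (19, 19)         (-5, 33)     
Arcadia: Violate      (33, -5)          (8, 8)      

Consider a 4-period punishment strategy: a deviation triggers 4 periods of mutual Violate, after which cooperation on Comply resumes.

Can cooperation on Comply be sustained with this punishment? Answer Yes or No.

IC: β+…+β^4 ≥ (33−19)/(19−8) = 14/11.
At β = 1/4: partial sum = 0.3320 < 1.2727. Cooperation not sustainable.

No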